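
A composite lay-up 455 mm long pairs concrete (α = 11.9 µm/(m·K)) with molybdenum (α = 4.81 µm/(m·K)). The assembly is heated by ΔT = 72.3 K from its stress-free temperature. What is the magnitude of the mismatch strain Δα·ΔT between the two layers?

5.13×10⁻⁴

Δα = |11.9 − 4.81|×10⁻⁶/K = 7.09×10⁻⁶/K.
Mismatch strain = Δα·ΔT = 7.09×10⁻⁶ × 72.3 = 5.13×10⁻⁴.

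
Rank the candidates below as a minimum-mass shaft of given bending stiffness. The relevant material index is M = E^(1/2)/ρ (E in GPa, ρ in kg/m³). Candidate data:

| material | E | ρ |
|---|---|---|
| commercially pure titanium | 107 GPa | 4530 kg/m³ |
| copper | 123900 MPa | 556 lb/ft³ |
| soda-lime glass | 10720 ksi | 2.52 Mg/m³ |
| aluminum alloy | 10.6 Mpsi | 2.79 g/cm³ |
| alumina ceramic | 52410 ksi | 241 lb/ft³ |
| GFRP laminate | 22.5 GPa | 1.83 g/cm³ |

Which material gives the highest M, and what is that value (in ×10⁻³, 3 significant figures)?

Convert each candidate to consistent units, then evaluate M:
  commercially pure titanium: E = 107.0 GPa, ρ = 4530 kg/m³
  copper: E = 123.9 GPa, ρ = 8906 kg/m³
  soda-lime glass: E = 73.91 GPa, ρ = 2520 kg/m³
  aluminum alloy: E = 73.08 GPa, ρ = 2790 kg/m³
  alumina ceramic: E = 361.4 GPa, ρ = 3860 kg/m³
  GFRP laminate: E = 22.50 GPa, ρ = 1830 kg/m³
  alumina ceramic: M = 4.92×10⁻³
  soda-lime glass: M = 3.41×10⁻³
  aluminum alloy: M = 3.06×10⁻³
  GFRP laminate: M = 2.59×10⁻³
  commercially pure titanium: M = 2.28×10⁻³
  copper: M = 1.25×10⁻³
Alumina ceramic has the largest M.

alumina ceramic, M = 4.92×10⁻³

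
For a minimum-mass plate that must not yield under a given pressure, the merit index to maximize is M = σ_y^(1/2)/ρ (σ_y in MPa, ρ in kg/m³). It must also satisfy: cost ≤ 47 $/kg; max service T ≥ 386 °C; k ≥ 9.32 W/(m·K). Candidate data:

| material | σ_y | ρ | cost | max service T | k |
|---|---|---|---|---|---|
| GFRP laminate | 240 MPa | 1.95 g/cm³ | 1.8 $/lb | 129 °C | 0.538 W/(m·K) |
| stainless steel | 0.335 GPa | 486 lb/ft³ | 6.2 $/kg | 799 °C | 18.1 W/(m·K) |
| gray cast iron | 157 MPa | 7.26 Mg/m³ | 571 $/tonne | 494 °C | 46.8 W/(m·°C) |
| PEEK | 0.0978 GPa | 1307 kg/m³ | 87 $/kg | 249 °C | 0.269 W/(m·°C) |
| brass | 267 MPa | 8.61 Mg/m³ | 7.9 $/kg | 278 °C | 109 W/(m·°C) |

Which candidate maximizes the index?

stainless steel

Screen on constraints: cost ≤ 47 $/kg; max service T ≥ 386 °C; k ≥ 9.32 W/(m·K). Survivors: stainless steel, gray cast iron.
In SI units:
  stainless steel: σ_y = 335.0 MPa, ρ = 7785 kg/m³
  gray cast iron: σ_y = 157.0 MPa, ρ = 7260 kg/m³
  stainless steel: M = 2.35×10⁻³
  gray cast iron: M = 1.73×10⁻³
Highest index: stainless steel.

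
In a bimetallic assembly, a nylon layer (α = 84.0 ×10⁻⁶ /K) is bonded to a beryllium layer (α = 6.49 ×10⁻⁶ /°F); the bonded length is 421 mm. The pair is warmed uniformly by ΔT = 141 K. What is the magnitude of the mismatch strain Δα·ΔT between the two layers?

beryllium: α = 6.49×10⁻⁶/°F × 9/5 = 11.7×10⁻⁶/K.
Δα = |84.0 − 11.7|×10⁻⁶/K = 72.3×10⁻⁶/K.
Mismatch strain = Δα·ΔT = 72.3×10⁻⁶ × 141.0 = 0.0102.

0.0102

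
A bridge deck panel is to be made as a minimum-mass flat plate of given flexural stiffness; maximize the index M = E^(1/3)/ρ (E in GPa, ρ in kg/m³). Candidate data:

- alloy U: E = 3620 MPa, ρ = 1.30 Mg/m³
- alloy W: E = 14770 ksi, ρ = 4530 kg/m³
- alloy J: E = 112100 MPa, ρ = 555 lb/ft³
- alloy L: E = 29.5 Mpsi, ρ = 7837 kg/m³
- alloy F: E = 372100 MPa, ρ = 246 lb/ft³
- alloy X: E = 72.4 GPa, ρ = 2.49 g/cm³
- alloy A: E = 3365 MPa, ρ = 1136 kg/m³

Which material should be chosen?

alloy F

Putting every candidate on a common basis:
  alloy U: E = 3.620 GPa, ρ = 1300 kg/m³
  alloy W: E = 101.8 GPa, ρ = 4530 kg/m³
  alloy J: E = 112.1 GPa, ρ = 8890 kg/m³
  alloy L: E = 203.4 GPa, ρ = 7837 kg/m³
  alloy F: E = 372.1 GPa, ρ = 3941 kg/m³
  alloy X: E = 72.40 GPa, ρ = 2490 kg/m³
  alloy A: E = 3.365 GPa, ρ = 1136 kg/m³
  alloy F: M = 1.83×10⁻³
  alloy X: M = 1.67×10⁻³
  alloy A: M = 1.32×10⁻³
  alloy U: M = 1.18×10⁻³
  alloy W: M = 1.03×10⁻³
  alloy L: M = 0.750×10⁻³
  alloy J: M = 0.542×10⁻³
Alloy F has the largest M.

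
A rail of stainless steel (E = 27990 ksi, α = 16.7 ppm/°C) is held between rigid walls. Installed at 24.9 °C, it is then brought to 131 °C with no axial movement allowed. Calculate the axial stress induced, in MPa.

E = 27990 ksi = 193.0 GPa.
ΔT = 106.1 K. Constrained thermal stress σ = E·α·ΔT = 193.0×10³ MPa × 16.7×10⁻⁶ × 106.1 = 342 MPa (compressive).

342 MPa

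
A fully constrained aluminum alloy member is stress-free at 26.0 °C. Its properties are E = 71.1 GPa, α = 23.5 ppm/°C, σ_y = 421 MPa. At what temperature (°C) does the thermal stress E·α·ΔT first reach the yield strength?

E·α·ΔT = 421.0 MPa ⇒ ΔT = 421.0 / (71.10×10³ × 23.5×10⁻⁶) = 252.0 K.
T = 26.0 + 252.0 = 278.0 °C.

278 °C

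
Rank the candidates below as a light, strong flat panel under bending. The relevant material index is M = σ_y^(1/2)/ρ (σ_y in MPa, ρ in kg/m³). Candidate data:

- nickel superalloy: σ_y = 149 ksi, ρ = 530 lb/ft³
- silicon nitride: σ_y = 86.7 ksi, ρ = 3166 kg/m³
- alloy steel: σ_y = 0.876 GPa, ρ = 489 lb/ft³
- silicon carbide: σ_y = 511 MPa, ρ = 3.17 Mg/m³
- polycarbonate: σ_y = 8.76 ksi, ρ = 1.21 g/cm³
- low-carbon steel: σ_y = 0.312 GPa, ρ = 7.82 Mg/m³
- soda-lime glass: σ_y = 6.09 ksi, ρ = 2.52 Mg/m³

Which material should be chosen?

silicon nitride

Convert each candidate to consistent units, then evaluate M:
  nickel superalloy: σ_y = 1027 MPa, ρ = 8490 kg/m³
  silicon nitride: σ_y = 597.8 MPa, ρ = 3166 kg/m³
  alloy steel: σ_y = 876.0 MPa, ρ = 7833 kg/m³
  silicon carbide: σ_y = 511.0 MPa, ρ = 3170 kg/m³
  polycarbonate: σ_y = 60.40 MPa, ρ = 1210 kg/m³
  low-carbon steel: σ_y = 312.0 MPa, ρ = 7820 kg/m³
  soda-lime glass: σ_y = 41.99 MPa, ρ = 2520 kg/m³
  silicon nitride: M = 7.72×10⁻³
  silicon carbide: M = 7.13×10⁻³
  polycarbonate: M = 6.42×10⁻³
  alloy steel: M = 3.78×10⁻³
  nickel superalloy: M = 3.78×10⁻³
  soda-lime glass: M = 2.57×10⁻³
  low-carbon steel: M = 2.26×10⁻³
Highest index: silicon nitride.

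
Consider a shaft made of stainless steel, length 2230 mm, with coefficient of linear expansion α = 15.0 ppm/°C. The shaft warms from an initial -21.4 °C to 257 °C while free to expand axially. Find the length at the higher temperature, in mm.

ΔT = 257 − (-21.4) = 278.4 K.
ΔL = α·L₀·ΔT = 15.0×10⁻⁶ × 2230 mm × 278.4 K = 9.31 mm.
L = L₀ + ΔL = 2230 + 9.31 = 2239.3 mm.

2239.3 mm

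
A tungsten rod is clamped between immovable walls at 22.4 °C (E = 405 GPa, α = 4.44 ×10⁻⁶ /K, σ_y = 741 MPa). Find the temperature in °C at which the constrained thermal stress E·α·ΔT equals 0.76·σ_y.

336 °C

E·α·ΔT = 563.2 MPa ⇒ ΔT = 563.2 / (405.0×10³ × 4.44×10⁻⁶) = 313.2 K.
T = 22.4 + 313.2 = 335.6 °C.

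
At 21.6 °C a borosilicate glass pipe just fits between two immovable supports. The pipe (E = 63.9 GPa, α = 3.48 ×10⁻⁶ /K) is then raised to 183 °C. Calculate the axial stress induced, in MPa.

ΔT = 161.4 K. Constrained thermal stress σ = E·α·ΔT = 63.90×10³ MPa × 3.48×10⁻⁶ × 161.4 = 35.9 MPa (compressive).

35.9 MPa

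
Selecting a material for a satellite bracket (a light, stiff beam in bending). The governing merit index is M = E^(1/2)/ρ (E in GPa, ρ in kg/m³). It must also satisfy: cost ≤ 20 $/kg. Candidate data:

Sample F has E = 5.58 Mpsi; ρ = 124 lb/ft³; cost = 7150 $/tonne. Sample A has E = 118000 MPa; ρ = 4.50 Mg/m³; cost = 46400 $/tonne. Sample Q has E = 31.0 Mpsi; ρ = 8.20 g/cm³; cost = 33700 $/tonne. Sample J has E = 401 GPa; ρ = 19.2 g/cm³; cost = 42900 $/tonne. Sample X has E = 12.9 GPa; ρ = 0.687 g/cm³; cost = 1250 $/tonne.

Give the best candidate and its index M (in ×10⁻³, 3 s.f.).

Screen on constraints: cost ≤ 20 $/kg. Survivors: sample F, sample X.
In SI units:
  sample F: E = 38.47 GPa, ρ = 1986 kg/m³
  sample X: E = 12.90 GPa, ρ = 687.0 kg/m³
  sample X: M = 5.23×10⁻³
  sample F: M = 3.12×10⁻³
Highest index: sample X.

sample X, M = 5.23×10⁻³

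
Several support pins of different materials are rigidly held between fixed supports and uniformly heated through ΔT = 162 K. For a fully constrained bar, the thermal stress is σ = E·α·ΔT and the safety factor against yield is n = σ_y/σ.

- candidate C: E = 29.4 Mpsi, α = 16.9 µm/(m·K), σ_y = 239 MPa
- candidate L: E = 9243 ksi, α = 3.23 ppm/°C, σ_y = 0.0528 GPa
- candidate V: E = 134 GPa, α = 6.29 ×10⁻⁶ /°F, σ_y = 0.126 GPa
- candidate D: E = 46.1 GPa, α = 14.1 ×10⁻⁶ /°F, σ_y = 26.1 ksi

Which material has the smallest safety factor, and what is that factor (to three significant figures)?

candidate C, n = 0.431

Per material, after unit conversion:
  candidate C: E = 202.7, α = 16.9, σ_y = 239.0 → σ = 555 MPa, n = 0.431
  candidate L: E = 63.73, α = 3.23, σ_y = 52.80 → σ = 33.3 MPa, n = 1.58
  candidate V: E = 134.0, α = 11.3, σ_y = 126.0 → σ = 246 MPa, n = 0.513
  candidate D: E = 46.10, α = 25.4, σ_y = 180.0 → σ = 190 MPa, n = 0.949
The minimum is candidate C at n = 0.431.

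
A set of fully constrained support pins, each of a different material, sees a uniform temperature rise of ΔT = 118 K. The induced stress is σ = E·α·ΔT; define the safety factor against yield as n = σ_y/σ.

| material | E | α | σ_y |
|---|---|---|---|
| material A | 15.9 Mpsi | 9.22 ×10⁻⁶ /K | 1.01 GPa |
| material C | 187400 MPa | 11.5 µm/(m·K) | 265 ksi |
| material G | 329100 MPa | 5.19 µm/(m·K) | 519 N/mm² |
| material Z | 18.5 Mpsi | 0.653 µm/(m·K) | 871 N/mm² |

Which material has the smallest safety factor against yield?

material G

With everything in SI (GPa, ×10⁻⁶/K, MPa):
  material A: E = 109.6, α = 9.22, σ_y = 1010 → σ = 119 MPa, n = 8.47
  material C: E = 187.4, α = 11.5, σ_y = 1827 → σ = 254 MPa, n = 7.18
  material G: E = 329.1, α = 5.19, σ_y = 519.0 → σ = 202 MPa, n = 2.58
  material Z: E = 127.6, α = 0.653, σ_y = 871.0 → σ = 9.83 MPa, n = 88.6
The minimum is material G at n = 2.58.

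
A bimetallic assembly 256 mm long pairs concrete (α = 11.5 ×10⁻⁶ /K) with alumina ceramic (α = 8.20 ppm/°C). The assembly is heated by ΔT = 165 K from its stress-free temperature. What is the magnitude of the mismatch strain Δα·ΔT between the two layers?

5.45×10⁻⁴

Δα = |11.5 − 8.20|×10⁻⁶/K = 3.30×10⁻⁶/K.
Mismatch strain = Δα·ΔT = 3.30×10⁻⁶ × 165.0 = 5.45×10⁻⁴.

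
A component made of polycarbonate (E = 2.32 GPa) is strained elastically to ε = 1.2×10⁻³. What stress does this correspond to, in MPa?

σ = E·ε = 2320 MPa × 1.2×10⁻³ = 2.78 MPa.

2.78 MPa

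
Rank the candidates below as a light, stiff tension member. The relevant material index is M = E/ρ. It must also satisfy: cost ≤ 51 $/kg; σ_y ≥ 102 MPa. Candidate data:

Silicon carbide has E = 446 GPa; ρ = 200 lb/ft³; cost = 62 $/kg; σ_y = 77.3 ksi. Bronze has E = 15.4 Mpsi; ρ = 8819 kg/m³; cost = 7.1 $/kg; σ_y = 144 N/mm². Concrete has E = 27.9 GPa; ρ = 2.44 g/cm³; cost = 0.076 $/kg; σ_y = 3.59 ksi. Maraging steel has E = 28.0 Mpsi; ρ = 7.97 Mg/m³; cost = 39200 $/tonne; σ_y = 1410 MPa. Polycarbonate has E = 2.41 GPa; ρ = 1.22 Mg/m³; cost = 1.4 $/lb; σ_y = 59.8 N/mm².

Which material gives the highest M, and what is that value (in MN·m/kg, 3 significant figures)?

maraging steel, M = 24.2 MN·m/kg

Screen on constraints: cost ≤ 51 $/kg; σ_y ≥ 102 MPa. Survivors: bronze, maraging steel.
After converting to SI:
  bronze: E = 106.2 GPa, ρ = 8819 kg/m³
  maraging steel: E = 193.1 GPa, ρ = 7970 kg/m³
  maraging steel: M = 24.2 MN·m/kg
  bronze: M = 12.0 MN·m/kg
Maraging steel ranks first.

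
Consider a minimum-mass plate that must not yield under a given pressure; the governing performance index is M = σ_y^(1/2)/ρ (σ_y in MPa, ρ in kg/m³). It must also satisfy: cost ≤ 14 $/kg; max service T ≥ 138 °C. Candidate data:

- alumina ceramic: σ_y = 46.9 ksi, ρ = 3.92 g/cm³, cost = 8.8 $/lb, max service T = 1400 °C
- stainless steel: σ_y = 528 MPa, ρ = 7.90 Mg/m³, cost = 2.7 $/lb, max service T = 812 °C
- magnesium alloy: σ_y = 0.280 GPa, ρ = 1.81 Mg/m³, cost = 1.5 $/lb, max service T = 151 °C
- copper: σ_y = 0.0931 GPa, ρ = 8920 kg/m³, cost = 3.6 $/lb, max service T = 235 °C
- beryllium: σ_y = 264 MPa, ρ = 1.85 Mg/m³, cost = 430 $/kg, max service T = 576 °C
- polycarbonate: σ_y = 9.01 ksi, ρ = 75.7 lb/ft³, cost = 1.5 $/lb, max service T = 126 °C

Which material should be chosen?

Screen on constraints: cost ≤ 14 $/kg; max service T ≥ 138 °C. Survivors: stainless steel, magnesium alloy, copper.
Putting every candidate on a common basis:
  stainless steel: σ_y = 528.0 MPa, ρ = 7900 kg/m³
  magnesium alloy: σ_y = 280.0 MPa, ρ = 1810 kg/m³
  copper: σ_y = 93.10 MPa, ρ = 8920 kg/m³
  magnesium alloy: M = 9.24×10⁻³
  stainless steel: M = 2.91×10⁻³
  copper: M = 1.08×10⁻³
Magnesium alloy has the largest M.

magnesium alloy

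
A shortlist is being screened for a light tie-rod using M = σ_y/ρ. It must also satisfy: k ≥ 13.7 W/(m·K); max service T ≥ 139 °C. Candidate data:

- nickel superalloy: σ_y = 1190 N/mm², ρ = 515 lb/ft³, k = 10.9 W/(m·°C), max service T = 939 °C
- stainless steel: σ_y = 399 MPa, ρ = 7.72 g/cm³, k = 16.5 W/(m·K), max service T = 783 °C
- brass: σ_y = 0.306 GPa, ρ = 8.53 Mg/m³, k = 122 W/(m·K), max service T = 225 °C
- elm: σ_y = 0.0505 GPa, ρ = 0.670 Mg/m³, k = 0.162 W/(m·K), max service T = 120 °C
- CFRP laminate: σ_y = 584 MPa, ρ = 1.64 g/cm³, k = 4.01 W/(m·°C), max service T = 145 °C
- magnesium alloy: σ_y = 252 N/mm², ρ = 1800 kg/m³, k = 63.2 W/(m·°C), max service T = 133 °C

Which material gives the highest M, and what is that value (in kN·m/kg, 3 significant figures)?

Screen on constraints: k ≥ 13.7 W/(m·K); max service T ≥ 139 °C. Survivors: stainless steel, brass.
Convert each candidate to consistent units, then evaluate M:
  stainless steel: σ_y = 399.0 MPa, ρ = 7720 kg/m³
  brass: σ_y = 306.0 MPa, ρ = 8530 kg/m³
  stainless steel: M = 51.7 kN·m/kg
  brass: M = 35.9 kN·m/kg
Stainless steel ranks first.

stainless steel, M = 51.7 kN·m/kg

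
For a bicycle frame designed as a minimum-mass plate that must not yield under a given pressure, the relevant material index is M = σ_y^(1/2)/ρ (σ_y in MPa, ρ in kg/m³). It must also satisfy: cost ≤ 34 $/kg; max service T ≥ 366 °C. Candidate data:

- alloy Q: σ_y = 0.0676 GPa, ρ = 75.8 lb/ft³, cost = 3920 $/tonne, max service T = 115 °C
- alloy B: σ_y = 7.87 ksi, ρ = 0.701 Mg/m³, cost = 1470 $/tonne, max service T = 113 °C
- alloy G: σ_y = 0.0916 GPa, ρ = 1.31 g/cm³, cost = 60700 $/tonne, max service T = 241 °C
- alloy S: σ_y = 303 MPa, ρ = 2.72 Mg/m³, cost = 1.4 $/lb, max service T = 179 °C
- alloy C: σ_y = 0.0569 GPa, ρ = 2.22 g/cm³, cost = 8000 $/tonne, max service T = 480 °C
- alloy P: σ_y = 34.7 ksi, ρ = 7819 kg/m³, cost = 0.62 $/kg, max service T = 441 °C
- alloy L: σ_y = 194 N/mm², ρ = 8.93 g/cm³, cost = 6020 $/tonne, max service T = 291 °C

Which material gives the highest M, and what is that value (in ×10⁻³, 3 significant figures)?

Screen on constraints: cost ≤ 34 $/kg; max service T ≥ 366 °C. Survivors: alloy C, alloy P.
Normalizing units and computing the index:
  alloy C: σ_y = 56.90 MPa, ρ = 2220 kg/m³
  alloy P: σ_y = 239.2 MPa, ρ = 7819 kg/m³
  alloy C: M = 3.40×10⁻³
  alloy P: M = 1.98×10⁻³
Alloy C ranks first.

alloy C, M = 3.40×10⁻³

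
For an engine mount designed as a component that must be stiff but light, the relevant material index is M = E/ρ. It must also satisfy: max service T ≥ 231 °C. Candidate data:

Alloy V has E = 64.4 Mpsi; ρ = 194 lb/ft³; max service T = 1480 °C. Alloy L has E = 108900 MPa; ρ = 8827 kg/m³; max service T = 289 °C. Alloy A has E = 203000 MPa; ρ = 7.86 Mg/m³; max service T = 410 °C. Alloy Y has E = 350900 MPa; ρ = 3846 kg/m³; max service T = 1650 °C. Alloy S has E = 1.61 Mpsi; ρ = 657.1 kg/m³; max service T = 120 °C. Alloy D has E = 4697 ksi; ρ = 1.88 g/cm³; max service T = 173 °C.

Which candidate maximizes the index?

Screen on constraints: max service T ≥ 231 °C. Survivors: alloy V, alloy L, alloy A, alloy Y.
Convert each candidate to consistent units, then evaluate M:
  alloy V: E = 444.0 GPa, ρ = 3108 kg/m³
  alloy L: E = 108.9 GPa, ρ = 8827 kg/m³
  alloy A: E = 203.0 GPa, ρ = 7860 kg/m³
  alloy Y: E = 350.9 GPa, ρ = 3846 kg/m³
  alloy V: M = 143 MN·m/kg
  alloy Y: M = 91.2 MN·m/kg
  alloy A: M = 25.8 MN·m/kg
  alloy L: M = 12.3 MN·m/kg
The maximum is for alloy V.

alloy V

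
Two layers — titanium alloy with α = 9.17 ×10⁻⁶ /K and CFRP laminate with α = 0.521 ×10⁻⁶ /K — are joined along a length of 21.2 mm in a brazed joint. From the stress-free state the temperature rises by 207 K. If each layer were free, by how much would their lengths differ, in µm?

Δα = |9.17 − 0.521|×10⁻⁶/K = 8.65×10⁻⁶/K.
ΔL_mismatch = Δα·L·ΔT = 8.65×10⁻⁶ × 21.2 mm × 207.0 K = 38.0 µm.

38.0 µm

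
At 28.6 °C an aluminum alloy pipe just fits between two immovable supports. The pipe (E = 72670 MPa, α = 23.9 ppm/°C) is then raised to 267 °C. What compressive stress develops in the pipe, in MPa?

E = 72670 MPa = 72.67 GPa.
ΔT = 238.4 K. Constrained thermal stress σ = E·α·ΔT = 72.67×10³ MPa × 23.9×10⁻⁶ × 238.4 = 414 MPa (compressive).

414 MPa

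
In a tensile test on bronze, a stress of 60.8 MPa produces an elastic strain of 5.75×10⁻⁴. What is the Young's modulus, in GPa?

106 GPa

E = σ/ε = 60.8 MPa / 5.75×10⁻⁴ = 105700 MPa = 106 GPa.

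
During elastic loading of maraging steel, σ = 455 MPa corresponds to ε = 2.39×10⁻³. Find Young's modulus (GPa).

190 GPa

E = σ/ε = 455 MPa / 2.39×10⁻³ = 190400 MPa = 190 GPa.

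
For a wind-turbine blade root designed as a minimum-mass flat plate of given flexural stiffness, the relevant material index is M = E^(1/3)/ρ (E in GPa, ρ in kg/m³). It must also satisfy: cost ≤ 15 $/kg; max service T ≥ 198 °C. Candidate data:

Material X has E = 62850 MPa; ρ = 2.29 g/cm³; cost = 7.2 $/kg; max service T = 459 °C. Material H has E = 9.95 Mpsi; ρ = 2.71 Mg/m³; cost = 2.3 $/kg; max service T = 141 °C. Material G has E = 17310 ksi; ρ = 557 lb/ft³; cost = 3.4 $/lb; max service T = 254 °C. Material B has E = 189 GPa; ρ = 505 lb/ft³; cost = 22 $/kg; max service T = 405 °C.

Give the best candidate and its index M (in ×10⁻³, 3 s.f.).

material X, M = 1.74×10⁻³

Screen on constraints: cost ≤ 15 $/kg; max service T ≥ 198 °C. Survivors: material X, material G.
Convert each candidate to consistent units, then evaluate M:
  material X: E = 62.85 GPa, ρ = 2290 kg/m³
  material G: E = 119.3 GPa, ρ = 8922 kg/m³
  material X: M = 1.74×10⁻³
  material G: M = 0.552×10⁻³
The maximum is for material X.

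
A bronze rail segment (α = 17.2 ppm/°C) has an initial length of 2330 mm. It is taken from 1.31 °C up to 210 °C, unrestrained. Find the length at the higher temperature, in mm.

2338.4 mm

ΔT = 210 − 1.31 = 208.7 K.
ΔL = α·L₀·ΔT = 17.2×10⁻⁶ × 2330 mm × 208.7 K = 8.36 mm.
L = L₀ + ΔL = 2330 + 8.36 = 2338.4 mm.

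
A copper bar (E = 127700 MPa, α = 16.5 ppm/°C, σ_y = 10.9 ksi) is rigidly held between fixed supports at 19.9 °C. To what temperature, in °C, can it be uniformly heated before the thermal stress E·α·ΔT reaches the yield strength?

55.6 °C

E = 127700 MPa = 127.7 GPa.
σ_y = 10.9 ksi = 75.15 MPa.
E·α·ΔT = 75.15 MPa ⇒ ΔT = 75.15 / (127.7×10³ × 16.5×10⁻⁶) = 35.67 K.
T = 19.9 + 35.67 = 55.57 °C.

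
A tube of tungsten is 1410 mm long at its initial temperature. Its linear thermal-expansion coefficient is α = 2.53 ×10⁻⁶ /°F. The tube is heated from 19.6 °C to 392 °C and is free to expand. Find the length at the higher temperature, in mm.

Convert α: 2.53×10⁻⁶/°F × (9/5) = 4.55×10⁻⁶/K.
ΔT = 392 − 19.6 = 372.4 K.
ΔL = α·L₀·ΔT = 4.55×10⁻⁶ × 1410 mm × 372.4 K = 2.39 mm.
L = L₀ + ΔL = 1410 + 2.39 = 1412.4 mm.

1412.4 mm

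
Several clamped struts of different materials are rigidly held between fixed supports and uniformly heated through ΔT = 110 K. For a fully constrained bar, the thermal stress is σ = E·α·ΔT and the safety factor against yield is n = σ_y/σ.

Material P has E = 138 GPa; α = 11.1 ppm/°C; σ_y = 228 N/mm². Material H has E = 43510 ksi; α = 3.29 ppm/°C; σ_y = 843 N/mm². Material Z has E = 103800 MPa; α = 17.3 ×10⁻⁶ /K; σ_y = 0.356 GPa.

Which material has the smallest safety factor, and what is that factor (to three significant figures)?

material P, n = 1.35

In consistent units (E in GPa, α in ×10⁻⁶/K, σ_y in MPa):
  material P: E = 138.0, α = 11.1, σ_y = 228.0 → σ = 168 MPa, n = 1.35
  material H: E = 300.0, α = 3.29, σ_y = 843.0 → σ = 109 MPa, n = 7.76
  material Z: E = 103.8, α = 17.3, σ_y = 356.0 → σ = 198 MPa, n = 1.80
Smallest n: material P with n = 1.35.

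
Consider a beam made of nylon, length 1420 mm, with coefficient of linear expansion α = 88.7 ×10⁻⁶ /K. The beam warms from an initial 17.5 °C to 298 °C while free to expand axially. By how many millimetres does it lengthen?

35.3 mm

ΔT = 298 − 17.5 = 280.5 K.
ΔL = α·L₀·ΔT = 88.7×10⁻⁶ × 1420 mm × 280.5 K = 35.3 mm.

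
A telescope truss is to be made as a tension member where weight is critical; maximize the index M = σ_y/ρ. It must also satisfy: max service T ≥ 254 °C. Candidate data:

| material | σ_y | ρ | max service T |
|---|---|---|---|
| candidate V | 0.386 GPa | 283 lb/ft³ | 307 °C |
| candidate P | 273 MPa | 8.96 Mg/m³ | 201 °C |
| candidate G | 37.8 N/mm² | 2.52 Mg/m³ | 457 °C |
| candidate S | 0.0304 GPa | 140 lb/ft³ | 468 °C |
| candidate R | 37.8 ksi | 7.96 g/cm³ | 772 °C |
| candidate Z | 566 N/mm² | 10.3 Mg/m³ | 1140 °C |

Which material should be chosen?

candidate V

Screen on constraints: max service T ≥ 254 °C. Survivors: candidate V, candidate G, candidate S, candidate R, candidate Z.
After converting to SI:
  candidate V: σ_y = 386.0 MPa, ρ = 4533 kg/m³
  candidate G: σ_y = 37.80 MPa, ρ = 2520 kg/m³
  candidate S: σ_y = 30.40 MPa, ρ = 2243 kg/m³
  candidate R: σ_y = 260.6 MPa, ρ = 7960 kg/m³
  candidate Z: σ_y = 566.0 MPa, ρ = 10300 kg/m³
  candidate V: M = 85.1 kN·m/kg
  candidate Z: M = 55.0 kN·m/kg
  candidate R: M = 32.7 kN·m/kg
  candidate G: M = 15.0 kN·m/kg
  candidate S: M = 13.6 kN·m/kg
Highest index: candidate V.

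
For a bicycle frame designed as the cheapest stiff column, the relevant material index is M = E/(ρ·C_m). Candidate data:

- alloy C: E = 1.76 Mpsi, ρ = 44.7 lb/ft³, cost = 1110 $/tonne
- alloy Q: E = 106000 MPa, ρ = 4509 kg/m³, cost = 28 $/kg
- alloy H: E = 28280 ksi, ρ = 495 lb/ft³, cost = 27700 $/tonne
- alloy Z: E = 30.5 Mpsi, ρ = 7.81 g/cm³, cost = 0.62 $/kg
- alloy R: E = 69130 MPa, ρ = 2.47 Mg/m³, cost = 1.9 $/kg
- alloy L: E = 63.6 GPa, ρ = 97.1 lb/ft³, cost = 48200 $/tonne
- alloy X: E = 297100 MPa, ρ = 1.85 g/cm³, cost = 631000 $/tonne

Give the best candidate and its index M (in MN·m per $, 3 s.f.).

After converting to SI:
  alloy C: E = 12.13 GPa, ρ = 716.0 kg/m³, cost = 1.110 $/kg
  alloy Q: E = 106.0 GPa, ρ = 4509 kg/m³, cost = 28.00 $/kg
  alloy H: E = 195.0 GPa, ρ = 7929 kg/m³, cost = 27.70 $/kg
  alloy Z: E = 210.3 GPa, ρ = 7810 kg/m³, cost = 0.6200 $/kg
  alloy R: E = 69.13 GPa, ρ = 2470 kg/m³, cost = 1.900 $/kg
  alloy L: E = 63.60 GPa, ρ = 1555 kg/m³, cost = 48.20 $/kg
  alloy X: E = 297.1 GPa, ρ = 1850 kg/m³, cost = 631.0 $/kg
  alloy Z: M = 43.4 MN·m per $
  alloy C: M = 15.3 MN·m per $
  alloy R: M = 14.7 MN·m per $
  alloy H: M = 0.888 MN·m per $
  alloy L: M = 0.848 MN·m per $
  alloy Q: M = 0.840 MN·m per $
  alloy X: M = 0.255 MN·m per $
Alloy Z ranks first.

alloy Z, M = 43.4 MN·m per $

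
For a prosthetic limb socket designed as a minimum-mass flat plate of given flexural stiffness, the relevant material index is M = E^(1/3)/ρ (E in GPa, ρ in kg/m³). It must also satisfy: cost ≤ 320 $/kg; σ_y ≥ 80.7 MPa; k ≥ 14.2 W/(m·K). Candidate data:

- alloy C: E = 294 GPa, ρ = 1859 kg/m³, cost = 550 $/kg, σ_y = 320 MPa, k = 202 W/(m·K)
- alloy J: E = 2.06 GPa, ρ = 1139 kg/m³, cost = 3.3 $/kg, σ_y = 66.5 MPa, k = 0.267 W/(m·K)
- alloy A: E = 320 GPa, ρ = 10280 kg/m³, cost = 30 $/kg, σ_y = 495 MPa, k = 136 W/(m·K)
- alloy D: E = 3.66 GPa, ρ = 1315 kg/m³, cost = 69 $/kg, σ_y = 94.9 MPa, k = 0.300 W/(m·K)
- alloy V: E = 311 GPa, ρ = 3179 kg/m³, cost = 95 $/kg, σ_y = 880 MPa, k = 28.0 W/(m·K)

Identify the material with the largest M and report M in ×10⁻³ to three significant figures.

Screen on constraints: cost ≤ 320 $/kg; σ_y ≥ 80.7 MPa; k ≥ 14.2 W/(m·K). Survivors: alloy A, alloy V.
Per-candidate index values:
  alloy V: M = 2.13×10⁻³
  alloy A: M = 0.665×10⁻³
Highest index: alloy V.

alloy V, M = 2.13×10⁻³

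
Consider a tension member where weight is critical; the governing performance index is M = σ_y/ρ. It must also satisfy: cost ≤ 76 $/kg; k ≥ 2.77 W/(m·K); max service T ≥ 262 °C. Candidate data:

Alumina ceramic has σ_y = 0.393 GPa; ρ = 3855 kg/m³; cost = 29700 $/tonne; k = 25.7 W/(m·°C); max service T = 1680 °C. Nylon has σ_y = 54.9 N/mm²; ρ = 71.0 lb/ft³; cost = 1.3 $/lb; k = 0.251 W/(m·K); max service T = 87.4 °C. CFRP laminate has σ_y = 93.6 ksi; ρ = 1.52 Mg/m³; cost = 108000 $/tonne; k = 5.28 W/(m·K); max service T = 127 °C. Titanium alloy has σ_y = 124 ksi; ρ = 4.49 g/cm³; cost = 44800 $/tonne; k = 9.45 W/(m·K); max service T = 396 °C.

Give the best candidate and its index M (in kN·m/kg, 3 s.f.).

titanium alloy, M = 190 kN·m/kg

Screen on constraints: cost ≤ 76 $/kg; k ≥ 2.77 W/(m·K); max service T ≥ 262 °C. Survivors: alumina ceramic, titanium alloy.
Putting every candidate on a common basis:
  alumina ceramic: σ_y = 393.0 MPa, ρ = 3855 kg/m³
  titanium alloy: σ_y = 855.0 MPa, ρ = 4490 kg/m³
  titanium alloy: M = 190 kN·m/kg
  alumina ceramic: M = 102 kN·m/kg
The maximum is for titanium alloy.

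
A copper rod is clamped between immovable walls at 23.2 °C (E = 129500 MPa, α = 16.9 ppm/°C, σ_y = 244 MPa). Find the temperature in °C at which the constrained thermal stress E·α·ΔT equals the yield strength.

E = 129500 MPa = 129.5 GPa.
E·α·ΔT = 244.0 MPa ⇒ ΔT = 244.0 / (129.5×10³ × 16.9×10⁻⁶) = 111.5 K.
T = 23.2 + 111.5 = 134.7 °C.

135 °C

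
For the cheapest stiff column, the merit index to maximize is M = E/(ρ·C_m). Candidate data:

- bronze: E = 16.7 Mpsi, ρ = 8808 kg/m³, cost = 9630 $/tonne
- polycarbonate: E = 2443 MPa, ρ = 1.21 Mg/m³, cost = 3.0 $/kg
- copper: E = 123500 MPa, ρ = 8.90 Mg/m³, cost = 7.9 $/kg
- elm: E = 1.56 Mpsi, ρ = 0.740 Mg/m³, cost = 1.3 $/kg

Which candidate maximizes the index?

In SI units:
  bronze: E = 115.1 GPa, ρ = 8808 kg/m³, cost = 9.630 $/kg
  polycarbonate: E = 2.443 GPa, ρ = 1210 kg/m³, cost = 3.000 $/kg
  copper: E = 123.5 GPa, ρ = 8900 kg/m³, cost = 7.900 $/kg
  elm: E = 10.76 GPa, ρ = 740.0 kg/m³, cost = 1.300 $/kg
  elm: M = 11.2 MN·m per $
  copper: M = 1.76 MN·m per $
  bronze: M = 1.36 MN·m per $
  polycarbonate: M = 0.673 MN·m per $
Elm has the largest M.

elm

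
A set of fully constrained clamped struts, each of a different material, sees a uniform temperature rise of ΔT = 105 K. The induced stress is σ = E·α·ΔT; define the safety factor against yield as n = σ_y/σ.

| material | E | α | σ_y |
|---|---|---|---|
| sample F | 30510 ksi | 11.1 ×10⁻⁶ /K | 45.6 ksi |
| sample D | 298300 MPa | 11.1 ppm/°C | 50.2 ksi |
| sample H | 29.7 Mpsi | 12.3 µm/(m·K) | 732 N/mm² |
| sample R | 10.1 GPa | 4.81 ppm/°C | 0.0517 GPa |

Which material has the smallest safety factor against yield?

With everything in SI (GPa, ×10⁻⁶/K, MPa):
  sample F: E = 210.4, α = 11.1, σ_y = 314.4 → σ = 245 MPa, n = 1.28
  sample D: E = 298.3, α = 11.1, σ_y = 346.1 → σ = 348 MPa, n = 0.996
  sample H: E = 204.8, α = 12.3, σ_y = 732.0 → σ = 264 MPa, n = 2.77
  sample R: E = 10.10, α = 4.81, σ_y = 51.70 → σ = 5.10 MPa, n = 10.1
The minimum is sample D at n = 0.996.

sample D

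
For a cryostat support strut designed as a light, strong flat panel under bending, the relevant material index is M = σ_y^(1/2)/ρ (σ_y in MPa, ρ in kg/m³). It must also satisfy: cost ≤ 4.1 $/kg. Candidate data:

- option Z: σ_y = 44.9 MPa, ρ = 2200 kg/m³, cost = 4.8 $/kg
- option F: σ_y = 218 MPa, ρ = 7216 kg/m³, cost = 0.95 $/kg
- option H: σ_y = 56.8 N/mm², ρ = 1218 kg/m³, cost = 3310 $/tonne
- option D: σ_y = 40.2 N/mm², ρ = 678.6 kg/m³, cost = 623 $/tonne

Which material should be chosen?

option D

Screen on constraints: cost ≤ 4.1 $/kg. Survivors: option F, option H, option D.
Putting every candidate on a common basis:
  option F: σ_y = 218.0 MPa, ρ = 7216 kg/m³
  option H: σ_y = 56.80 MPa, ρ = 1218 kg/m³
  option D: σ_y = 40.20 MPa, ρ = 678.6 kg/m³
  option D: M = 9.34×10⁻³
  option H: M = 6.19×10⁻³
  option F: M = 2.05×10⁻³
Highest index: option D.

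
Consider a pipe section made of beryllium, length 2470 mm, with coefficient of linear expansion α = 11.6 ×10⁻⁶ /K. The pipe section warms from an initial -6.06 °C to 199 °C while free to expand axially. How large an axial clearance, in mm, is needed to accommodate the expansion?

ΔT = 199 − (-6.06) = 205.1 K.
ΔL = α·L₀·ΔT = 11.6×10⁻⁶ × 2470 mm × 205.1 K = 5.88 mm.

5.88 mm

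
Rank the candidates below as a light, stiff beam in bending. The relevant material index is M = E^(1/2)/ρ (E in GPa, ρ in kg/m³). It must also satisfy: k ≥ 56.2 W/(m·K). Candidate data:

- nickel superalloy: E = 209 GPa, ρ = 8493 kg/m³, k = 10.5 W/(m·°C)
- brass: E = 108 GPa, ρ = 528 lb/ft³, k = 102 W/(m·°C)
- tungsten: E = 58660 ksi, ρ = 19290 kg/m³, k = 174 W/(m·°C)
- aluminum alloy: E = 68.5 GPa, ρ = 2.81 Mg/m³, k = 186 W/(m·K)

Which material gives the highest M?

Screen on constraints: k ≥ 56.2 W/(m·K). Survivors: brass, tungsten, aluminum alloy.
Normalizing units and computing the index:
  brass: E = 108.0 GPa, ρ = 8458 kg/m³
  tungsten: E = 404.4 GPa, ρ = 19290 kg/m³
  aluminum alloy: E = 68.50 GPa, ρ = 2810 kg/m³
  aluminum alloy: M = 2.95×10⁻³
  brass: M = 1.23×10⁻³
  tungsten: M = 1.04×10⁻³
Aluminum alloy ranks first.

aluminum alloy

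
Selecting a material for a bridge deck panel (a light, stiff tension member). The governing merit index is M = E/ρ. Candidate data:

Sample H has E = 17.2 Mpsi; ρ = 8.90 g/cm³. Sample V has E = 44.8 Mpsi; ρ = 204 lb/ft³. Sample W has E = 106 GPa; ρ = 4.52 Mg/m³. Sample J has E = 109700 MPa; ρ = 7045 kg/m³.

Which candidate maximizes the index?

In SI units:
  sample H: E = 118.6 GPa, ρ = 8900 kg/m³
  sample V: E = 308.9 GPa, ρ = 3268 kg/m³
  sample W: E = 106.0 GPa, ρ = 4520 kg/m³
  sample J: E = 109.7 GPa, ρ = 7045 kg/m³
  sample V: M = 94.5 MN·m/kg
  sample W: M = 23.5 MN·m/kg
  sample J: M = 15.6 MN·m/kg
  sample H: M = 13.3 MN·m/kg
Sample V has the largest M.

sample V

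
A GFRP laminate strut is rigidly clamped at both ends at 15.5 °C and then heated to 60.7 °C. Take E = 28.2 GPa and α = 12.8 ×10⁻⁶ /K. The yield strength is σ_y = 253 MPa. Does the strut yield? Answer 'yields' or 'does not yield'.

does not yield

ΔT = 45.20 K. Constrained thermal stress σ = E·α·ΔT = 28.20×10³ MPa × 12.8×10⁻⁶ × 45.20 = 16.3 MPa (compressive).
Compare to σ_y = 253 MPa: σ < σ_y, so it does not yield.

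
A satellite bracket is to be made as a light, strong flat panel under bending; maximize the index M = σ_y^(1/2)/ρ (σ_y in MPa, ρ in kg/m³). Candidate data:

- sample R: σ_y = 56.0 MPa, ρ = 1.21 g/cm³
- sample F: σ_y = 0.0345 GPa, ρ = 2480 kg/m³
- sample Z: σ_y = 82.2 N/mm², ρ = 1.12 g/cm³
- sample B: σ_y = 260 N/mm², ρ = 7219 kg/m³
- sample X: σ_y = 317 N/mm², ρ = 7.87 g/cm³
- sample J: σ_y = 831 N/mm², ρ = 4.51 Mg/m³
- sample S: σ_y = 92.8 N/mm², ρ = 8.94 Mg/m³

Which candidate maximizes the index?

Normalizing units and computing the index:
  sample R: σ_y = 56.00 MPa, ρ = 1210 kg/m³
  sample F: σ_y = 34.50 MPa, ρ = 2480 kg/m³
  sample Z: σ_y = 82.20 MPa, ρ = 1120 kg/m³
  sample B: σ_y = 260.0 MPa, ρ = 7219 kg/m³
  sample X: σ_y = 317.0 MPa, ρ = 7870 kg/m³
  sample J: σ_y = 831.0 MPa, ρ = 4510 kg/m³
  sample S: σ_y = 92.80 MPa, ρ = 8940 kg/m³
  sample Z: M = 8.10×10⁻³
  sample J: M = 6.39×10⁻³
  sample R: M = 6.18×10⁻³
  sample F: M = 2.37×10⁻³
  sample X: M = 2.26×10⁻³
  sample B: M = 2.23×10⁻³
  sample S: M = 1.08×10⁻³
Sample Z has the largest M.

sample Z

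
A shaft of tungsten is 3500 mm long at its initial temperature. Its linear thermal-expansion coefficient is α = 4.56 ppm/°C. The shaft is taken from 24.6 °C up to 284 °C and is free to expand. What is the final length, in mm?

ΔT = 284 − 24.6 = 259.4 K.
ΔL = α·L₀·ΔT = 4.56×10⁻⁶ × 3500 mm × 259.4 K = 4.14 mm.
L = L₀ + ΔL = 3500 + 4.14 = 3504.1 mm.

3504.1 mm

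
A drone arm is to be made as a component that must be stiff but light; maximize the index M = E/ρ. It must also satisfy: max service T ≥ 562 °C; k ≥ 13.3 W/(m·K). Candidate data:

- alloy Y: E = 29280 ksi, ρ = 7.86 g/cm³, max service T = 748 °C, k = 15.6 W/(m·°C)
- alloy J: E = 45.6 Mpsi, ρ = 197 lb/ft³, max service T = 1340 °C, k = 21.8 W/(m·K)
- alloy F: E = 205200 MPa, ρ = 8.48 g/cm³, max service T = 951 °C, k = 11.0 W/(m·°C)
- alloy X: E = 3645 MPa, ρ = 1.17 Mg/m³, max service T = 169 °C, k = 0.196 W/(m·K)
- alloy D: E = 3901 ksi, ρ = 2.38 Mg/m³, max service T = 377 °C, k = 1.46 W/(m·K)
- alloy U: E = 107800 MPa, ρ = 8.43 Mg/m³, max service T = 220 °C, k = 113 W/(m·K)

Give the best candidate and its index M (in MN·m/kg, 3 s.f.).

Screen on constraints: max service T ≥ 562 °C; k ≥ 13.3 W/(m·K). Survivors: alloy Y, alloy J.
In SI units:
  alloy Y: E = 201.9 GPa, ρ = 7860 kg/m³
  alloy J: E = 314.4 GPa, ρ = 3156 kg/m³
  alloy J: M = 99.6 MN·m/kg
  alloy Y: M = 25.7 MN·m/kg
Alloy J has the largest M.

alloy J, M = 99.6 MN·m/kg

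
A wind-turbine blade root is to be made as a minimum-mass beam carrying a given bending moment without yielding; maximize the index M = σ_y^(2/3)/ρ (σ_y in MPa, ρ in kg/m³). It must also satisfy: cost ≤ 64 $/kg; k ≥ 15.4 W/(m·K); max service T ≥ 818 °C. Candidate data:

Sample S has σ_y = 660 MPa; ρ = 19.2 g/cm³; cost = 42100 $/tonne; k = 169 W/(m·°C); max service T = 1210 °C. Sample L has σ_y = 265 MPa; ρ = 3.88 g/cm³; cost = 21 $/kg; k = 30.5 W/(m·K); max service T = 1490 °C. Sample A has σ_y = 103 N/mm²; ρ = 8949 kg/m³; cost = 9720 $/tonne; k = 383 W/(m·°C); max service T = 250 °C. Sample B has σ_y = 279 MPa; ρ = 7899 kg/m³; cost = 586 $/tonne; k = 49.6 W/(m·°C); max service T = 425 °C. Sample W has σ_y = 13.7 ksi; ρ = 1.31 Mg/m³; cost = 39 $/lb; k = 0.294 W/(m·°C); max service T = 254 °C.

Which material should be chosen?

Screen on constraints: cost ≤ 64 $/kg; k ≥ 15.4 W/(m·K); max service T ≥ 818 °C. Survivors: sample S, sample L.
In SI units:
  sample S: σ_y = 660.0 MPa, ρ = 19200 kg/m³
  sample L: σ_y = 265.0 MPa, ρ = 3880 kg/m³
  sample L: M = 10.6×10⁻³
  sample S: M = 3.95×10⁻³
Sample L has the largest M.

sample L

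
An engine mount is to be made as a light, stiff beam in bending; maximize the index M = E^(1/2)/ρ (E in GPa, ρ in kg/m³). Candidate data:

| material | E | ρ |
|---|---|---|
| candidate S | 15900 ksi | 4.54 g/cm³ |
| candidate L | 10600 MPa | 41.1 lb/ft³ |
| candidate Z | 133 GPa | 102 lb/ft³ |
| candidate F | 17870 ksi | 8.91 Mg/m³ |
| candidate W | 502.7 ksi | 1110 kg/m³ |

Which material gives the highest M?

candidate Z

Convert each candidate to consistent units, then evaluate M:
  candidate S: E = 109.6 GPa, ρ = 4540 kg/m³
  candidate L: E = 10.60 GPa, ρ = 658.4 kg/m³
  candidate Z: E = 133.0 GPa, ρ = 1634 kg/m³
  candidate F: E = 123.2 GPa, ρ = 8910 kg/m³
  candidate W: E = 3.466 GPa, ρ = 1110 kg/m³
  candidate Z: M = 7.06×10⁻³
  candidate L: M = 4.95×10⁻³
  candidate S: M = 2.31×10⁻³
  candidate W: M = 1.68×10⁻³
  candidate F: M = 1.25×10⁻³
Candidate Z has the largest M.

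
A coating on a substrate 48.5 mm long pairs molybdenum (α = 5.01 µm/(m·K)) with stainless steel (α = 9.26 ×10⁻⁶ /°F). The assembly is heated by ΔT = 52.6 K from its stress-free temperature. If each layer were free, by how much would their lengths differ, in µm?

stainless steel: α = 9.26×10⁻⁶/°F × 9/5 = 16.7×10⁻⁶/K.
Δα = |5.01 − 16.7|×10⁻⁶/K = 11.7×10⁻⁶/K.
ΔL_mismatch = Δα·L·ΔT = 11.7×10⁻⁶ × 48.5 mm × 52.6 K = 29.7 µm.

29.7 µm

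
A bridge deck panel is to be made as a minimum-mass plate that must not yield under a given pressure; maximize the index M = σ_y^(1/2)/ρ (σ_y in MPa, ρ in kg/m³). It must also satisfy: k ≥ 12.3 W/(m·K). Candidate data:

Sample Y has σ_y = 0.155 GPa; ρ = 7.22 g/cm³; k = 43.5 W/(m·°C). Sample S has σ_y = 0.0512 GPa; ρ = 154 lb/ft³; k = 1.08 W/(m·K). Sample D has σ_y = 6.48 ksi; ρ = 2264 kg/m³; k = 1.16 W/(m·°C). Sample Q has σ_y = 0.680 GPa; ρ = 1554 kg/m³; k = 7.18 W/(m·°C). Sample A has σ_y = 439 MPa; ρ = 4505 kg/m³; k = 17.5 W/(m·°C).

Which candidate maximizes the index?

Screen on constraints: k ≥ 12.3 W/(m·K). Survivors: sample Y, sample A.
Putting every candidate on a common basis:
  sample Y: σ_y = 155.0 MPa, ρ = 7220 kg/m³
  sample A: σ_y = 439.0 MPa, ρ = 4505 kg/m³
  sample A: M = 4.65×10⁻³
  sample Y: M = 1.72×10⁻³
The maximum is for sample A.

sample A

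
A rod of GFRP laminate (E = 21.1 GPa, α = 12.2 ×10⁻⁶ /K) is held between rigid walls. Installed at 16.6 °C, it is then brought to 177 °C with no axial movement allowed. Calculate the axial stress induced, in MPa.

ΔT = 160.4 K. Constrained thermal stress σ = E·α·ΔT = 21.10×10³ MPa × 12.2×10⁻⁶ × 160.4 = 41.3 MPa (compressive).

41.3 MPa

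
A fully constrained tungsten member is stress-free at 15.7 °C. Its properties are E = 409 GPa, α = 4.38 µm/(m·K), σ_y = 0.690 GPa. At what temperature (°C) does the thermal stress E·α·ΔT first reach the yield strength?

σ_y = 0.690 GPa = 690.0 MPa.
E·α·ΔT = 690.0 MPa ⇒ ΔT = 690.0 / (409.0×10³ × 4.38×10⁻⁶) = 385.2 K.
T = 15.7 + 385.2 = 400.9 °C.

401 °C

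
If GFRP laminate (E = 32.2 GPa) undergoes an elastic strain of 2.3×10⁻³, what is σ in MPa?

74.1 MPa

σ = E·ε = 32200 MPa × 2.3×10⁻³ = 74.1 MPa.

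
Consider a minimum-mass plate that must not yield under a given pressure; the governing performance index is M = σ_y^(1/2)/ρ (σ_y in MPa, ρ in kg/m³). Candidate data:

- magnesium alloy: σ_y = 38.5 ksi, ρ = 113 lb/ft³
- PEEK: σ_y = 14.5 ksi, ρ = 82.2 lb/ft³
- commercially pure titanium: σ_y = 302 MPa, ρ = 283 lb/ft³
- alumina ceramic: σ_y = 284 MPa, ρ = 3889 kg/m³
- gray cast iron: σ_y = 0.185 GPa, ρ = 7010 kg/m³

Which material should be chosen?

magnesium alloy

After converting to SI:
  magnesium alloy: σ_y = 265.4 MPa, ρ = 1810 kg/m³
  PEEK: σ_y = 99.97 MPa, ρ = 1317 kg/m³
  commercially pure titanium: σ_y = 302.0 MPa, ρ = 4533 kg/m³
  alumina ceramic: σ_y = 284.0 MPa, ρ = 3889 kg/m³
  gray cast iron: σ_y = 185.0 MPa, ρ = 7010 kg/m³
  magnesium alloy: M = 9.00×10⁻³
  PEEK: M = 7.59×10⁻³
  alumina ceramic: M = 4.33×10⁻³
  commercially pure titanium: M = 3.83×10⁻³
  gray cast iron: M = 1.94×10⁻³
Magnesium alloy has the largest M.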